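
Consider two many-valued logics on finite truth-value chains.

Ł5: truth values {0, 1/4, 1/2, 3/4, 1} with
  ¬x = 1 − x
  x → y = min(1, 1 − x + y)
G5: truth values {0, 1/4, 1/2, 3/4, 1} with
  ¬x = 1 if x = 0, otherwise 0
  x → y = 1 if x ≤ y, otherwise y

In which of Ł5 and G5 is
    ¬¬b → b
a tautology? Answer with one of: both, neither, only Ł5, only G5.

only Ł5

In Ł5: every assignment gives 1 — tautology.
In G5: at b = 1/4 the value is 1/4 — not a tautology.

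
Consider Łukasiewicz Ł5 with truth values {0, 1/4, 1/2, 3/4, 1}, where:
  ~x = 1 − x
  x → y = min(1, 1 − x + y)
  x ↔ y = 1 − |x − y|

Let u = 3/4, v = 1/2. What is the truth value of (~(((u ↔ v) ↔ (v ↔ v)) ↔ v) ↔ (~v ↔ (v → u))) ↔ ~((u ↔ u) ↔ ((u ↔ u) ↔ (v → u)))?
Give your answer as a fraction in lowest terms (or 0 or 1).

u ↔ v = 3/4 ↔ 1/2 = 3/4
v ↔ v = 1/2 ↔ 1/2 = 1
(u ↔ v) ↔ (v ↔ v) = 3/4 ↔ 1 = 3/4
((u ↔ v) ↔ (v ↔ v)) ↔ v = 3/4 ↔ 1/2 = 3/4
~(((u ↔ v) ↔ (v ↔ v)) ↔ v) = ~3/4 = 1/4
~v = ~1/2 = 1/2
v → u = 1/2 → 3/4 = 1
~v ↔ (v → u) = 1/2 ↔ 1 = 1/2
~(((u ↔ v) ↔ (v ↔ v)) ↔ v) ↔ (~v ↔ (v → u)) = 1/4 ↔ 1/2 = 3/4
u ↔ u = 3/4 ↔ 3/4 = 1
u ↔ u = 3/4 ↔ 3/4 = 1
v → u = 1/2 → 3/4 = 1
(u ↔ u) ↔ (v → u) = 1 ↔ 1 = 1
(u ↔ u) ↔ ((u ↔ u) ↔ (v → u)) = 1 ↔ 1 = 1
~((u ↔ u) ↔ ((u ↔ u) ↔ (v → u))) = ~1 = 0
(~(((u ↔ v) ↔ (v ↔ v)) ↔ v) ↔ (~v ↔ (v → u))) ↔ ~((u ↔ u) ↔ ((u ↔ u) ↔ (v → u))) = 3/4 ↔ 0 = 1/4

1/4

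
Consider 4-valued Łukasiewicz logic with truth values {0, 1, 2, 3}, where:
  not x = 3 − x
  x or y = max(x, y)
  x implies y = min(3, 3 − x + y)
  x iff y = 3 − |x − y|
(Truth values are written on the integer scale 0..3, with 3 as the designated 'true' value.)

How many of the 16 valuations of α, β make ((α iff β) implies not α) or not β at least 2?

13

α = 0, β = 0 ↦ 3  ≥
α = 0, β = 1 ↦ 3  ≥
α = 0, β = 2 ↦ 3  ≥
α = 0, β = 3 ↦ 3  ≥
α = 1, β = 0 ↦ 3  ≥
α = 1, β = 1 ↦ 2  ≥
α = 1, β = 2 ↦ 3  ≥
α = 1, β = 3 ↦ 3  ≥
α = 2, β = 0 ↦ 3  ≥
α = 2, β = 1 ↦ 2  ≥
α = 2, β = 2 ↦ 1  <
α = 2, β = 3 ↦ 2  ≥
α = 3, β = 0 ↦ 3  ≥
α = 3, β = 1 ↦ 2  ≥
α = 3, β = 2 ↦ 1  <
α = 3, β = 3 ↦ 0  <
So 13 of the 16 assignments meet the threshold.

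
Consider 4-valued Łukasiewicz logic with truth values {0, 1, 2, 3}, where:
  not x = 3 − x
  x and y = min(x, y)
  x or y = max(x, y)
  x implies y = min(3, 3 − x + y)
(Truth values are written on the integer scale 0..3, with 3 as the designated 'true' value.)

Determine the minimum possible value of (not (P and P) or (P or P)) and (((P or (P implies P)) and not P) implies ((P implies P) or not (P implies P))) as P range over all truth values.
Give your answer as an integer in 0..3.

2

Take P = 1:
P and P = 1 and 1 = 1
not (P and P) = not 1 = 2
P or P = 1 or 1 = 1
not (P and P) or (P or P) = 2 or 1 = 2
P implies P = 1 implies 1 = 3
P or (P implies P) = 1 or 3 = 3
not P = not 1 = 2
(P or (P implies P)) and not P = 3 and 2 = 2
P implies P = 1 implies 1 = 3
P implies P = 1 implies 1 = 3
not (P implies P) = not 3 = 0
(P implies P) or not (P implies P) = 3 or 0 = 3
((P or (P implies P)) and not P) implies ((P implies P) or not (P implies P)) = 2 implies 3 = 3
(not (P and P) or (P or P)) and (((P or (P implies P)) and not P) implies ((P implies P) or not (P implies P))) = 2 and 3 = 2
No assignment yields a value below 2, so this is the minimum.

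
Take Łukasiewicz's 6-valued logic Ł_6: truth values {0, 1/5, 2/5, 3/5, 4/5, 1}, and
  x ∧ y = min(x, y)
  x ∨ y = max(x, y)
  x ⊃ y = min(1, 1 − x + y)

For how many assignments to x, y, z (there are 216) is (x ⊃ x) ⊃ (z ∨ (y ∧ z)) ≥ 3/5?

108

value 1: 36 assignments (counts)
value 4/5: 36 assignments (counts)
value 3/5: 36 assignments (counts)
value 2/5: 36 assignments
value 1/5: 36 assignments
value 0: 36 assignments
So 108 of the 216 assignments meet the threshold.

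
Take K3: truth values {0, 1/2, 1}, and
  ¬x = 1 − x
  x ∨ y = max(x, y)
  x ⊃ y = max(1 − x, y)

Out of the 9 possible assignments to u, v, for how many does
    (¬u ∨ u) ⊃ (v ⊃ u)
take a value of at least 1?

u = 0, v = 0 ↦ 1  ≥
u = 0, v = 1/2 ↦ 1/2  <
u = 0, v = 1 ↦ 0  <
u = 1/2, v = 0 ↦ 1  ≥
u = 1/2, v = 1/2 ↦ 1/2  <
u = 1/2, v = 1 ↦ 1/2  <
u = 1, v = 0 ↦ 1  ≥
u = 1, v = 1/2 ↦ 1  ≥
u = 1, v = 1 ↦ 1  ≥
So 5 of the 9 assignments meet the threshold.

5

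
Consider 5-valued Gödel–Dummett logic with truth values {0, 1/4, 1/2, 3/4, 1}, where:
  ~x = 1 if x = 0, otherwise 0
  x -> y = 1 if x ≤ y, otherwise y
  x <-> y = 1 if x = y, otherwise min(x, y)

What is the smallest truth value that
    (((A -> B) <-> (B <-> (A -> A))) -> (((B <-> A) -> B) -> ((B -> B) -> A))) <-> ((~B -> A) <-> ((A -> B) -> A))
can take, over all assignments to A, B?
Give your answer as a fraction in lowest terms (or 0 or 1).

1/4

Take A = 1/4, B = 1/4:
A -> B = 1/4 -> 1/4 = 1
A -> A = 1/4 -> 1/4 = 1
B <-> (A -> A) = 1/4 <-> 1 = 1/4
(A -> B) <-> (B <-> (A -> A)) = 1 <-> 1/4 = 1/4
B <-> A = 1/4 <-> 1/4 = 1
(B <-> A) -> B = 1 -> 1/4 = 1/4
B -> B = 1/4 -> 1/4 = 1
(B -> B) -> A = 1 -> 1/4 = 1/4
((B <-> A) -> B) -> ((B -> B) -> A) = 1/4 -> 1/4 = 1
((A -> B) <-> (B <-> (A -> A))) -> (((B <-> A) -> B) -> ((B -> B) -> A)) = 1/4 -> 1 = 1
~B = ~1/4 = 0
~B -> A = 0 -> 1/4 = 1
A -> B = 1/4 -> 1/4 = 1
(A -> B) -> A = 1 -> 1/4 = 1/4
(~B -> A) <-> ((A -> B) -> A) = 1 <-> 1/4 = 1/4
(((A -> B) <-> (B <-> (A -> A))) -> (((B <-> A) -> B) -> ((B -> B) -> A))) <-> ((~B -> A) <-> ((A -> B) -> A)) = 1 <-> 1/4 = 1/4
No assignment yields a value below 1/4, so this is the minimum.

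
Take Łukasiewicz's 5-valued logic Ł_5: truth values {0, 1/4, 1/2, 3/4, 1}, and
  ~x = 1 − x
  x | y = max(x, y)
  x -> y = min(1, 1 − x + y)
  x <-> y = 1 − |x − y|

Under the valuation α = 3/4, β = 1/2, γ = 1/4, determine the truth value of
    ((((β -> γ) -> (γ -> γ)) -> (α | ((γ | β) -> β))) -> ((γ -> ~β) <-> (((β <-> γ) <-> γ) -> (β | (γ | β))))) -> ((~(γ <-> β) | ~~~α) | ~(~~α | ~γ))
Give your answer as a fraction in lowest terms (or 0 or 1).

1/4

β -> γ = 1/2 -> 1/4 = 3/4
γ -> γ = 1/4 -> 1/4 = 1
(β -> γ) -> (γ -> γ) = 3/4 -> 1 = 1
γ | β = 1/4 | 1/2 = 1/2
(γ | β) -> β = 1/2 -> 1/2 = 1
α | ((γ | β) -> β) = 3/4 | 1 = 1
((β -> γ) -> (γ -> γ)) -> (α | ((γ | β) -> β)) = 1 -> 1 = 1
~β = ~1/2 = 1/2
γ -> ~β = 1/4 -> 1/2 = 1
β <-> γ = 1/2 <-> 1/4 = 3/4
(β <-> γ) <-> γ = 3/4 <-> 1/4 = 1/2
γ | β = 1/4 | 1/2 = 1/2
β | (γ | β) = 1/2 | 1/2 = 1/2
((β <-> γ) <-> γ) -> (β | (γ | β)) = 1/2 -> 1/2 = 1
(γ -> ~β) <-> (((β <-> γ) <-> γ) -> (β | (γ | β))) = 1 <-> 1 = 1
(((β -> γ) -> (γ -> γ)) -> (α | ((γ | β) -> β))) -> ((γ -> ~β) <-> (((β <-> γ) <-> γ) -> (β | (γ | β)))) = 1 -> 1 = 1
γ <-> β = 1/4 <-> 1/2 = 3/4
~(γ <-> β) = ~3/4 = 1/4
~α = ~3/4 = 1/4
~~α = ~1/4 = 3/4
~~~α = ~3/4 = 1/4
~(γ <-> β) | ~~~α = 1/4 | 1/4 = 1/4
~α = ~3/4 = 1/4
~~α = ~1/4 = 3/4
~γ = ~1/4 = 3/4
~~α | ~γ = 3/4 | 3/4 = 3/4
~(~~α | ~γ) = ~3/4 = 1/4
(~(γ <-> β) | ~~~α) | ~(~~α | ~γ) = 1/4 | 1/4 = 1/4
((((β -> γ) -> (γ -> γ)) -> (α | ((γ | β) -> β))) -> ((γ -> ~β) <-> (((β <-> γ) <-> γ) -> (β | (γ | β))))) -> ((~(γ <-> β) | ~~~α) | ~(~~α | ~γ)) = 1 -> 1/4 = 1/4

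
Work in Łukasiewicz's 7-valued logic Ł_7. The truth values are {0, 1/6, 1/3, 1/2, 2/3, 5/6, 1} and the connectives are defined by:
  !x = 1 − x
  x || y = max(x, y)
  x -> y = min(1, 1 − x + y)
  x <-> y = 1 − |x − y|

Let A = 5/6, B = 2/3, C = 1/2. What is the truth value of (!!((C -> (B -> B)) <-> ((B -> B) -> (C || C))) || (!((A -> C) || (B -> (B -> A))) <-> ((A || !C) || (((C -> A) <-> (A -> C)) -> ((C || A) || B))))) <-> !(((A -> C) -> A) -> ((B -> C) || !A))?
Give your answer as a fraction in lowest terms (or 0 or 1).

B -> B = 2/3 -> 2/3 = 1
C -> (B -> B) = 1/2 -> 1 = 1
B -> B = 2/3 -> 2/3 = 1
C || C = 1/2 || 1/2 = 1/2
(B -> B) -> (C || C) = 1 -> 1/2 = 1/2
(C -> (B -> B)) <-> ((B -> B) -> (C || C)) = 1 <-> 1/2 = 1/2
!((C -> (B -> B)) <-> ((B -> B) -> (C || C))) = !1/2 = 1/2
!!((C -> (B -> B)) <-> ((B -> B) -> (C || C))) = !1/2 = 1/2
A -> C = 5/6 -> 1/2 = 2/3
B -> A = 2/3 -> 5/6 = 1
B -> (B -> A) = 2/3 -> 1 = 1
(A -> C) || (B -> (B -> A)) = 2/3 || 1 = 1
!((A -> C) || (B -> (B -> A))) = !1 = 0
!C = !1/2 = 1/2
A || !C = 5/6 || 1/2 = 5/6
C -> A = 1/2 -> 5/6 = 1
A -> C = 5/6 -> 1/2 = 2/3
(C -> A) <-> (A -> C) = 1 <-> 2/3 = 2/3
C || A = 1/2 || 5/6 = 5/6
(C || A) || B = 5/6 || 2/3 = 5/6
((C -> A) <-> (A -> C)) -> ((C || A) || B) = 2/3 -> 5/6 = 1
(A || !C) || (((C -> A) <-> (A -> C)) -> ((C || A) || B)) = 5/6 || 1 = 1
!((A -> C) || (B -> (B -> A))) <-> ((A || !C) || (((C -> A) <-> (A -> C)) -> ((C || A) || B))) = 0 <-> 1 = 0
!!((C -> (B -> B)) <-> ((B -> B) -> (C || C))) || (!((A -> C) || (B -> (B -> A))) <-> ((A || !C) || (((C -> A) <-> (A -> C)) -> ((C || A) || B)))) = 1/2 || 0 = 1/2
A -> C = 5/6 -> 1/2 = 2/3
(A -> C) -> A = 2/3 -> 5/6 = 1
B -> C = 2/3 -> 1/2 = 5/6
!A = !5/6 = 1/6
(B -> C) || !A = 5/6 || 1/6 = 5/6
((A -> C) -> A) -> ((B -> C) || !A) = 1 -> 5/6 = 5/6
!(((A -> C) -> A) -> ((B -> C) || !A)) = !5/6 = 1/6
(!!((C -> (B -> B)) <-> ((B -> B) -> (C || C))) || (!((A -> C) || (B -> (B -> A))) <-> ((A || !C) || (((C -> A) <-> (A -> C)) -> ((C || A) || B))))) <-> !(((A -> C) -> A) -> ((B -> C) || !A)) = 1/2 <-> 1/6 = 2/3

2/3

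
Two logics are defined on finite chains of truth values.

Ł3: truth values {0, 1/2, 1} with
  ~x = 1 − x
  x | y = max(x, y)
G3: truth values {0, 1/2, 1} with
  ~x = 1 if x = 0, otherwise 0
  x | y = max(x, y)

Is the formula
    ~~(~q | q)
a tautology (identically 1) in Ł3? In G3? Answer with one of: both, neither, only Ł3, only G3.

only G3

In Ł3: at q = 1/2 the value is 1/2 — not a tautology.
In G3: every assignment gives 1 — tautology.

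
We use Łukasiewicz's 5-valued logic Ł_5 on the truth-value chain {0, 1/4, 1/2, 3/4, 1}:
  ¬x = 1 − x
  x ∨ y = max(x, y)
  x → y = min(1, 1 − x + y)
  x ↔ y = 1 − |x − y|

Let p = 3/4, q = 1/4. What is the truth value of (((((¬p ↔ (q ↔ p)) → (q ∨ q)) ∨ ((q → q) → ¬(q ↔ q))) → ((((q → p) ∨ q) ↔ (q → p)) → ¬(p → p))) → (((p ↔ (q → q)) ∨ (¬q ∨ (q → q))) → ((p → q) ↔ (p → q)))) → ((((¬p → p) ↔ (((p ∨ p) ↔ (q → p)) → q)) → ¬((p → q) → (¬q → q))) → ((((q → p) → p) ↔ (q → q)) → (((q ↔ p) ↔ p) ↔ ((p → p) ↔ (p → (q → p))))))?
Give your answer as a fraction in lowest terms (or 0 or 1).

¬p = ¬3/4 = 1/4
q ↔ p = 1/4 ↔ 3/4 = 1/2
¬p ↔ (q ↔ p) = 1/4 ↔ 1/2 = 3/4
q ∨ q = 1/4 ∨ 1/4 = 1/4
(¬p ↔ (q ↔ p)) → (q ∨ q) = 3/4 → 1/4 = 1/2
q → q = 1/4 → 1/4 = 1
q ↔ q = 1/4 ↔ 1/4 = 1
¬(q ↔ q) = ¬1 = 0
(q → q) → ¬(q ↔ q) = 1 → 0 = 0
((¬p ↔ (q ↔ p)) → (q ∨ q)) ∨ ((q → q) → ¬(q ↔ q)) = 1/2 ∨ 0 = 1/2
q → p = 1/4 → 3/4 = 1
(q → p) ∨ q = 1 ∨ 1/4 = 1
q → p = 1/4 → 3/4 = 1
((q → p) ∨ q) ↔ (q → p) = 1 ↔ 1 = 1
p → p = 3/4 → 3/4 = 1
¬(p → p) = ¬1 = 0
(((q → p) ∨ q) ↔ (q → p)) → ¬(p → p) = 1 → 0 = 0
(((¬p ↔ (q ↔ p)) → (q ∨ q)) ∨ ((q → q) → ¬(q ↔ q))) → ((((q → p) ∨ q) ↔ (q → p)) → ¬(p → p)) = 1/2 → 0 = 1/2
q → q = 1/4 → 1/4 = 1
p ↔ (q → q) = 3/4 ↔ 1 = 3/4
¬q = ¬1/4 = 3/4
q → q = 1/4 → 1/4 = 1
¬q ∨ (q → q) = 3/4 ∨ 1 = 1
(p ↔ (q → q)) ∨ (¬q ∨ (q → q)) = 3/4 ∨ 1 = 1
p → q = 3/4 → 1/4 = 1/2
p → q = 3/4 → 1/4 = 1/2
(p → q) ↔ (p → q) = 1/2 ↔ 1/2 = 1
((p ↔ (q → q)) ∨ (¬q ∨ (q → q))) → ((p → q) ↔ (p → q)) = 1 → 1 = 1
((((¬p ↔ (q ↔ p)) → (q ∨ q)) ∨ ((q → q) → ¬(q ↔ q))) → ((((q → p) ∨ q) ↔ (q → p)) → ¬(p → p))) → (((p ↔ (q → q)) ∨ (¬q ∨ (q → q))) → ((p → q) ↔ (p → q))) = 1/2 → 1 = 1
¬p = ¬3/4 = 1/4
¬p → p = 1/4 → 3/4 = 1
p ∨ p = 3/4 ∨ 3/4 = 3/4
q → p = 1/4 → 3/4 = 1
(p ∨ p) ↔ (q → p) = 3/4 ↔ 1 = 3/4
((p ∨ p) ↔ (q → p)) → q = 3/4 → 1/4 = 1/2
(¬p → p) ↔ (((p ∨ p) ↔ (q → p)) → q) = 1 ↔ 1/2 = 1/2
p → q = 3/4 → 1/4 = 1/2
¬q = ¬1/4 = 3/4
¬q → q = 3/4 → 1/4 = 1/2
(p → q) → (¬q → q) = 1/2 → 1/2 = 1
¬((p → q) → (¬q → q)) = ¬1 = 0
((¬p → p) ↔ (((p ∨ p) ↔ (q → p)) → q)) → ¬((p → q) → (¬q → q)) = 1/2 → 0 = 1/2
q → p = 1/4 → 3/4 = 1
(q → p) → p = 1 → 3/4 = 3/4
q → q = 1/4 → 1/4 = 1
((q → p) → p) ↔ (q → q) = 3/4 ↔ 1 = 3/4
q ↔ p = 1/4 ↔ 3/4 = 1/2
(q ↔ p) ↔ p = 1/2 ↔ 3/4 = 3/4
p → p = 3/4 → 3/4 = 1
q → p = 1/4 → 3/4 = 1
p → (q → p) = 3/4 → 1 = 1
(p → p) ↔ (p → (q → p)) = 1 ↔ 1 = 1
((q ↔ p) ↔ p) ↔ ((p → p) ↔ (p → (q → p))) = 3/4 ↔ 1 = 3/4
(((q → p) → p) ↔ (q → q)) → (((q ↔ p) ↔ p) ↔ ((p → p) ↔ (p → (q → p)))) = 3/4 → 3/4 = 1
(((¬p → p) ↔ (((p ∨ p) ↔ (q → p)) → q)) → ¬((p → q) → (¬q → q))) → ((((q → p) → p) ↔ (q → q)) → (((q ↔ p) ↔ p) ↔ ((p → p) ↔ (p → (q → p))))) = 1/2 → 1 = 1
(((((¬p ↔ (q ↔ p)) → (q ∨ q)) ∨ ((q → q) → ¬(q ↔ q))) → ((((q → p) ∨ q) ↔ (q → p)) → ¬(p → p))) → (((p ↔ (q → q)) ∨ (¬q ∨ (q → q))) → ((p → q) ↔ (p → q)))) → ((((¬p → p) ↔ (((p ∨ p) ↔ (q → p)) → q)) → ¬((p → q) → (¬q → q))) → ((((q → p) → p) ↔ (q → q)) → (((q ↔ p) ↔ p) ↔ ((p → p) ↔ (p → (q → p)))))) = 1 → 1 = 1

1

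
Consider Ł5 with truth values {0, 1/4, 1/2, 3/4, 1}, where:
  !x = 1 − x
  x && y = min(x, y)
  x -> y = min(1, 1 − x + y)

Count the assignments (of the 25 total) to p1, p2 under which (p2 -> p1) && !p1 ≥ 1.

value 1: 1 assignment (counts)
value 3/4: 4 assignments
value 1/2: 7 assignments
value 1/4: 7 assignments
value 0: 6 assignments
So 1 of the 25 assignments meets the threshold.

1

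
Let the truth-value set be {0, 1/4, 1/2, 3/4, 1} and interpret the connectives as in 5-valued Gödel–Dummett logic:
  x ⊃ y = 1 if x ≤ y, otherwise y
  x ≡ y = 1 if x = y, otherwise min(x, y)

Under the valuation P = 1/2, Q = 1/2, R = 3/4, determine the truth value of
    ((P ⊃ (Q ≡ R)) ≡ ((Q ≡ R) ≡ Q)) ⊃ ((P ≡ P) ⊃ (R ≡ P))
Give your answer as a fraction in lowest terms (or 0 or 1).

1/2

Q ≡ R = 1/2 ≡ 3/4 = 1/2
P ⊃ (Q ≡ R) = 1/2 ⊃ 1/2 = 1
Q ≡ R = 1/2 ≡ 3/4 = 1/2
(Q ≡ R) ≡ Q = 1/2 ≡ 1/2 = 1
(P ⊃ (Q ≡ R)) ≡ ((Q ≡ R) ≡ Q) = 1 ≡ 1 = 1
P ≡ P = 1/2 ≡ 1/2 = 1
R ≡ P = 3/4 ≡ 1/2 = 1/2
(P ≡ P) ⊃ (R ≡ P) = 1 ⊃ 1/2 = 1/2
((P ⊃ (Q ≡ R)) ≡ ((Q ≡ R) ≡ Q)) ⊃ ((P ≡ P) ⊃ (R ≡ P)) = 1 ⊃ 1/2 = 1/2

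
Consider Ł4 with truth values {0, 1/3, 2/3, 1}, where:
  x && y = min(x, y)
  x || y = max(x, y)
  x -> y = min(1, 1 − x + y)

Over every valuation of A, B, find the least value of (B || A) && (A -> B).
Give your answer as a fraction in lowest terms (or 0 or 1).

0

Take A = 0, B = 0:
B || A = 0 || 0 = 0
A -> B = 0 -> 0 = 1
(B || A) && (A -> B) = 0 && 1 = 0
No assignment yields a value below 0, so this is the minimum.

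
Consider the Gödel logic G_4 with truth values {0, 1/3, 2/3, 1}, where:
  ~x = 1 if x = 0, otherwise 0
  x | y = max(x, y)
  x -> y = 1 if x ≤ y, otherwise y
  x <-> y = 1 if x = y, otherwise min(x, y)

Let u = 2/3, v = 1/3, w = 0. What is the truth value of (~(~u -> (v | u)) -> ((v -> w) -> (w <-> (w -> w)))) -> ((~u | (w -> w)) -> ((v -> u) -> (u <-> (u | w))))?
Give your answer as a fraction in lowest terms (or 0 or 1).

1

~u = ~2/3 = 0
v | u = 1/3 | 2/3 = 2/3
~u -> (v | u) = 0 -> 2/3 = 1
~(~u -> (v | u)) = ~1 = 0
v -> w = 1/3 -> 0 = 0
w -> w = 0 -> 0 = 1
w <-> (w -> w) = 0 <-> 1 = 0
(v -> w) -> (w <-> (w -> w)) = 0 -> 0 = 1
~(~u -> (v | u)) -> ((v -> w) -> (w <-> (w -> w))) = 0 -> 1 = 1
~u = ~2/3 = 0
w -> w = 0 -> 0 = 1
~u | (w -> w) = 0 | 1 = 1
v -> u = 1/3 -> 2/3 = 1
u | w = 2/3 | 0 = 2/3
u <-> (u | w) = 2/3 <-> 2/3 = 1
(v -> u) -> (u <-> (u | w)) = 1 -> 1 = 1
(~u | (w -> w)) -> ((v -> u) -> (u <-> (u | w))) = 1 -> 1 = 1
(~(~u -> (v | u)) -> ((v -> w) -> (w <-> (w -> w)))) -> ((~u | (w -> w)) -> ((v -> u) -> (u <-> (u | w)))) = 1 -> 1 = 1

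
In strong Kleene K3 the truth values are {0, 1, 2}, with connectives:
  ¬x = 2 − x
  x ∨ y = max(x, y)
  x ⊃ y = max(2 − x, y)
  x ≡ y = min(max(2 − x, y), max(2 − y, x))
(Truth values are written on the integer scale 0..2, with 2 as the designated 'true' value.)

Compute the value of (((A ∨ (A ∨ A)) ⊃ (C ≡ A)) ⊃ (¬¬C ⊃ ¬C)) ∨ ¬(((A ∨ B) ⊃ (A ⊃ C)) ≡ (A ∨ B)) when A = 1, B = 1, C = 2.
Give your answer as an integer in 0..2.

1

A ∨ A = 1 ∨ 1 = 1
A ∨ (A ∨ A) = 1 ∨ 1 = 1
C ≡ A = 2 ≡ 1 = 1
(A ∨ (A ∨ A)) ⊃ (C ≡ A) = 1 ⊃ 1 = 1
¬C = ¬2 = 0
¬¬C = ¬0 = 2
¬C = ¬2 = 0
¬¬C ⊃ ¬C = 2 ⊃ 0 = 0
((A ∨ (A ∨ A)) ⊃ (C ≡ A)) ⊃ (¬¬C ⊃ ¬C) = 1 ⊃ 0 = 1
A ∨ B = 1 ∨ 1 = 1
A ⊃ C = 1 ⊃ 2 = 2
(A ∨ B) ⊃ (A ⊃ C) = 1 ⊃ 2 = 2
A ∨ B = 1 ∨ 1 = 1
((A ∨ B) ⊃ (A ⊃ C)) ≡ (A ∨ B) = 2 ≡ 1 = 1
¬(((A ∨ B) ⊃ (A ⊃ C)) ≡ (A ∨ B)) = ¬1 = 1
(((A ∨ (A ∨ A)) ⊃ (C ≡ A)) ⊃ (¬¬C ⊃ ¬C)) ∨ ¬(((A ∨ B) ⊃ (A ⊃ C)) ≡ (A ∨ B)) = 1 ∨ 1 = 1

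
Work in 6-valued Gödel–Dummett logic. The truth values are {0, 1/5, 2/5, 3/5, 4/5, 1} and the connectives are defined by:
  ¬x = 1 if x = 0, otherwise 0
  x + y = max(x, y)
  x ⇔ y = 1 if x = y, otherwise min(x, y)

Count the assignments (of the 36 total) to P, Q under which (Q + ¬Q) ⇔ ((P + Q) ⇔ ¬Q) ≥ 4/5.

2

value 1: 1 assignment (counts)
value 4/5: 1 assignment (counts)
value 3/5: 1 assignment
value 2/5: 1 assignment
value 1/5: 1 assignment
value 0: 31 assignments
So 2 of the 36 assignments meet the threshold.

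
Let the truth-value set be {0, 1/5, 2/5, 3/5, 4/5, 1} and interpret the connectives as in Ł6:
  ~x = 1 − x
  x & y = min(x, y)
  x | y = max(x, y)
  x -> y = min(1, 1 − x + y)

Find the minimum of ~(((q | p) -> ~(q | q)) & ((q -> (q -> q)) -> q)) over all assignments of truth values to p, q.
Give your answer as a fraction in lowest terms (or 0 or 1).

2/5

Take p = 0, q = 3/5:
q | p = 3/5 | 0 = 3/5
q | q = 3/5 | 3/5 = 3/5
~(q | q) = ~3/5 = 2/5
(q | p) -> ~(q | q) = 3/5 -> 2/5 = 4/5
q -> q = 3/5 -> 3/5 = 1
q -> (q -> q) = 3/5 -> 1 = 1
(q -> (q -> q)) -> q = 1 -> 3/5 = 3/5
((q | p) -> ~(q | q)) & ((q -> (q -> q)) -> q) = 4/5 & 3/5 = 3/5
~(((q | p) -> ~(q | q)) & ((q -> (q -> q)) -> q)) = ~3/5 = 2/5
No assignment yields a value below 2/5, so this is the minimum.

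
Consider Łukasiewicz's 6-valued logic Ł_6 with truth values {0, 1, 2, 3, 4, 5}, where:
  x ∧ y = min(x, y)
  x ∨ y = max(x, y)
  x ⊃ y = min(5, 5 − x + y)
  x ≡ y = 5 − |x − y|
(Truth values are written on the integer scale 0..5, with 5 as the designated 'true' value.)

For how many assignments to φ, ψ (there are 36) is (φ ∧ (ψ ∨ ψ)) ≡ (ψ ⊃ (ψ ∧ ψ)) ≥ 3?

value 5: 1 assignment (counts)
value 4: 3 assignments (counts)
value 3: 5 assignments (counts)
value 2: 7 assignments
value 1: 9 assignments
value 0: 11 assignments
So 9 of the 36 assignments meet the threshold.

9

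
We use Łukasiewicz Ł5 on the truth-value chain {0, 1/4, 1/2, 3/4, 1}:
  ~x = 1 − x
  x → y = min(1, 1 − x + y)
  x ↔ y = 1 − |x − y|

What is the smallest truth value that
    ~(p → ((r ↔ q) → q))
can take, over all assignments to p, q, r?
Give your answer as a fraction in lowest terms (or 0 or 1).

0

Take p = 0, q = 0, r = 0:
r ↔ q = 0 ↔ 0 = 1
(r ↔ q) → q = 1 → 0 = 0
p → ((r ↔ q) → q) = 0 → 0 = 1
~(p → ((r ↔ q) → q)) = ~1 = 0
No assignment yields a value below 0, so this is the minimum.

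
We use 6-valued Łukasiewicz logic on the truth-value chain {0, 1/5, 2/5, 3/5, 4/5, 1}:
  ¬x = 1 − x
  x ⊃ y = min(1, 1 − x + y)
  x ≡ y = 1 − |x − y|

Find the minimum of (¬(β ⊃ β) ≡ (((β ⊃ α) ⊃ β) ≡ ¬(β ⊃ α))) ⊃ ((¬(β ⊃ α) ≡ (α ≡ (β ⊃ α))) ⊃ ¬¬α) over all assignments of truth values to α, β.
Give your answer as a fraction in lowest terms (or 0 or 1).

Take α = 0, β = 2/5:
β ⊃ β = 2/5 ⊃ 2/5 = 1
¬(β ⊃ β) = ¬1 = 0
β ⊃ α = 2/5 ⊃ 0 = 3/5
(β ⊃ α) ⊃ β = 3/5 ⊃ 2/5 = 4/5
β ⊃ α = 2/5 ⊃ 0 = 3/5
¬(β ⊃ α) = ¬3/5 = 2/5
((β ⊃ α) ⊃ β) ≡ ¬(β ⊃ α) = 4/5 ≡ 2/5 = 3/5
¬(β ⊃ β) ≡ (((β ⊃ α) ⊃ β) ≡ ¬(β ⊃ α)) = 0 ≡ 3/5 = 2/5
β ⊃ α = 2/5 ⊃ 0 = 3/5
¬(β ⊃ α) = ¬3/5 = 2/5
β ⊃ α = 2/5 ⊃ 0 = 3/5
α ≡ (β ⊃ α) = 0 ≡ 3/5 = 2/5
¬(β ⊃ α) ≡ (α ≡ (β ⊃ α)) = 2/5 ≡ 2/5 = 1
¬α = ¬0 = 1
¬¬α = ¬1 = 0
(¬(β ⊃ α) ≡ (α ≡ (β ⊃ α))) ⊃ ¬¬α = 1 ⊃ 0 = 0
(¬(β ⊃ β) ≡ (((β ⊃ α) ⊃ β) ≡ ¬(β ⊃ α))) ⊃ ((¬(β ⊃ α) ≡ (α ≡ (β ⊃ α))) ⊃ ¬¬α) = 2/5 ⊃ 0 = 3/5
No assignment yields a value below 3/5, so this is the minimum.

3/5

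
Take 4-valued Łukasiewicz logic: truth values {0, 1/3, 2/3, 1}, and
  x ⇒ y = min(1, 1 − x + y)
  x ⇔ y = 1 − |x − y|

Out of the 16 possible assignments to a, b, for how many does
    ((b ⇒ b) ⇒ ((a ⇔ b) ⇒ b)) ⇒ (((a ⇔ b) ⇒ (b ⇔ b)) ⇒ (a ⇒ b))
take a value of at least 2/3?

14

a = 0, b = 0 ↦ 1  ≥
a = 0, b = 1/3 ↦ 1  ≥
a = 0, b = 2/3 ↦ 1  ≥
a = 0, b = 1 ↦ 1  ≥
a = 1/3, b = 0 ↦ 1  ≥
a = 1/3, b = 1/3 ↦ 1  ≥
a = 1/3, b = 2/3 ↦ 1  ≥
a = 1/3, b = 1 ↦ 1  ≥
a = 2/3, b = 0 ↦ 2/3  ≥
a = 2/3, b = 1/3 ↦ 1  ≥
a = 2/3, b = 2/3 ↦ 1  ≥
a = 2/3, b = 1 ↦ 1  ≥
a = 1, b = 0 ↦ 0  <
a = 1, b = 1/3 ↦ 1/3  <
a = 1, b = 2/3 ↦ 2/3  ≥
a = 1, b = 1 ↦ 1  ≥
So 14 of the 16 assignments meet the threshold.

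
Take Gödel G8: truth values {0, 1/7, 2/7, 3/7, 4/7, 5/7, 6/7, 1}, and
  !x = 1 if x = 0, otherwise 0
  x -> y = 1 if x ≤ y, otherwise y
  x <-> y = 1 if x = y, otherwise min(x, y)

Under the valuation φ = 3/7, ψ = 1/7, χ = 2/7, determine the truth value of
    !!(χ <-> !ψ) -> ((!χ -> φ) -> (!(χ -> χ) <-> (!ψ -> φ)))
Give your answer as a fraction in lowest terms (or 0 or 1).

!ψ = !1/7 = 0
χ <-> !ψ = 2/7 <-> 0 = 0
!(χ <-> !ψ) = !0 = 1
!!(χ <-> !ψ) = !1 = 0
!χ = !2/7 = 0
!χ -> φ = 0 -> 3/7 = 1
χ -> χ = 2/7 -> 2/7 = 1
!(χ -> χ) = !1 = 0
!ψ = !1/7 = 0
!ψ -> φ = 0 -> 3/7 = 1
!(χ -> χ) <-> (!ψ -> φ) = 0 <-> 1 = 0
(!χ -> φ) -> (!(χ -> χ) <-> (!ψ -> φ)) = 1 -> 0 = 0
!!(χ <-> !ψ) -> ((!χ -> φ) -> (!(χ -> χ) <-> (!ψ -> φ))) = 0 -> 0 = 1

1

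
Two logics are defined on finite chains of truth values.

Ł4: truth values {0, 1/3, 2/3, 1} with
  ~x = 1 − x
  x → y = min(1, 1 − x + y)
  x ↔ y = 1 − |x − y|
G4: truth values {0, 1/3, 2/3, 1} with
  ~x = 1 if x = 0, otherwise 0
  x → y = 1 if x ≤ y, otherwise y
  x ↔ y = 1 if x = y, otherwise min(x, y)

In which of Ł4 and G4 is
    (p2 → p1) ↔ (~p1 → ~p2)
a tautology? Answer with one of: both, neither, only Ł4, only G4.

only Ł4

In Ł4: every assignment gives 1 — tautology.
In G4: at p1 = 1/3, p2 = 2/3 the value is 1/3 — not a tautology.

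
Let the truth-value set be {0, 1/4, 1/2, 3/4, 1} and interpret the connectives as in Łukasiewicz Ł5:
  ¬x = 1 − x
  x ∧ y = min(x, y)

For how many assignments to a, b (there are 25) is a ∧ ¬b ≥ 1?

1

value 1: 1 assignment (counts)
value 3/4: 3 assignments
value 1/2: 5 assignments
value 1/4: 7 assignments
value 0: 9 assignments
So 1 of the 25 assignments meets the threshold.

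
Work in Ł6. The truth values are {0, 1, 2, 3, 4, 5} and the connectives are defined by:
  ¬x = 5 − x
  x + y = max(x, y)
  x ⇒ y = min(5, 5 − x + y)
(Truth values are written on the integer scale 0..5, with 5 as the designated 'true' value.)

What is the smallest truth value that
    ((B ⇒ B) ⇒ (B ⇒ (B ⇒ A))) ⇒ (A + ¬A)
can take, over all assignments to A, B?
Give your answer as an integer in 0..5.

3

Take A = 2, B = 0:
B ⇒ B = 0 ⇒ 0 = 5
B ⇒ A = 0 ⇒ 2 = 5
B ⇒ (B ⇒ A) = 0 ⇒ 5 = 5
(B ⇒ B) ⇒ (B ⇒ (B ⇒ A)) = 5 ⇒ 5 = 5
¬A = ¬2 = 3
A + ¬A = 2 + 3 = 3
((B ⇒ B) ⇒ (B ⇒ (B ⇒ A))) ⇒ (A + ¬A) = 5 ⇒ 3 = 3
No assignment yields a value below 3, so this is the minimum.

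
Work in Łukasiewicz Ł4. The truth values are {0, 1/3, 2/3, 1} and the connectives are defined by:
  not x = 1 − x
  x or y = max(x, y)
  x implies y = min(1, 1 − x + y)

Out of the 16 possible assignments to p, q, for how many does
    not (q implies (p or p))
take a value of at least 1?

p = 0, q = 0 ↦ 0  <
p = 0, q = 1/3 ↦ 1/3  <
p = 0, q = 2/3 ↦ 2/3  <
p = 0, q = 1 ↦ 1  ≥
p = 1/3, q = 0 ↦ 0  <
p = 1/3, q = 1/3 ↦ 0  <
p = 1/3, q = 2/3 ↦ 1/3  <
p = 1/3, q = 1 ↦ 2/3  <
p = 2/3, q = 0 ↦ 0  <
p = 2/3, q = 1/3 ↦ 0  <
p = 2/3, q = 2/3 ↦ 0  <
p = 2/3, q = 1 ↦ 1/3  <
p = 1, q = 0 ↦ 0  <
p = 1, q = 1/3 ↦ 0  <
p = 1, q = 2/3 ↦ 0  <
p = 1, q = 1 ↦ 0  <
So 1 of the 16 assignments meets the threshold.

1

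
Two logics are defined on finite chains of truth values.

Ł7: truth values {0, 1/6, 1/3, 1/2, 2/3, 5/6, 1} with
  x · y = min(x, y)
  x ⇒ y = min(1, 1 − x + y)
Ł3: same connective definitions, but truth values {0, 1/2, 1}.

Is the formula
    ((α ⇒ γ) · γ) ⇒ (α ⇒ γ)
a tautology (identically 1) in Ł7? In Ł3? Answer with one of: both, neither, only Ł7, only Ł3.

In Ł7: every assignment gives 1 — tautology.
In Ł3: every assignment gives 1 — tautology.

both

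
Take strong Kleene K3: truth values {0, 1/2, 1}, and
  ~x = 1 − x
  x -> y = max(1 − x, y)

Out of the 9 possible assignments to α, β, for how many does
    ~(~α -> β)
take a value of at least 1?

1

α = 0, β = 0 ↦ 1  ≥
α = 0, β = 1/2 ↦ 1/2  <
α = 0, β = 1 ↦ 0  <
α = 1/2, β = 0 ↦ 1/2  <
α = 1/2, β = 1/2 ↦ 1/2  <
α = 1/2, β = 1 ↦ 0  <
α = 1, β = 0 ↦ 0  <
α = 1, β = 1/2 ↦ 0  <
α = 1, β = 1 ↦ 0  <
So 1 of the 9 assignments meets the threshold.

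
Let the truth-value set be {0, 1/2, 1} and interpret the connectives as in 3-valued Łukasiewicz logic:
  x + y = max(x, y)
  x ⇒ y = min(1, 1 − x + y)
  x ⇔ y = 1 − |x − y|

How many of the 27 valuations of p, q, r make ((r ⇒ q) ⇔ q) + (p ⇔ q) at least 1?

value 1: 19 assignments (counts)
value 1/2: 7 assignments
value 0: 1 assignment
So 19 of the 27 assignments meet the threshold.

19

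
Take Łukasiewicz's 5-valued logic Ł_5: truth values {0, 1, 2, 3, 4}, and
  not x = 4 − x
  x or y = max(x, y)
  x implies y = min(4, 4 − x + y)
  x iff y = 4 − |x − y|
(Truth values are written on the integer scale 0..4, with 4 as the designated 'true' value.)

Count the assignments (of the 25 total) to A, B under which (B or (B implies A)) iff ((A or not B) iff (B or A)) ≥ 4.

value 4: 10 assignments (counts)
value 3: 7 assignments
value 2: 4 assignments
value 1: 2 assignments
value 0: 2 assignments
So 10 of the 25 assignments meet the threshold.

10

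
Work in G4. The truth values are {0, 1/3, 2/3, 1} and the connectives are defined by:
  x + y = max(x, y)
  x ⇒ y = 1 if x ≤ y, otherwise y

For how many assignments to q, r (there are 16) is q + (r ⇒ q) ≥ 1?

10

q = 0, r = 0 ↦ 1  ≥
q = 0, r = 1/3 ↦ 0  <
q = 0, r = 2/3 ↦ 0  <
q = 0, r = 1 ↦ 0  <
q = 1/3, r = 0 ↦ 1  ≥
q = 1/3, r = 1/3 ↦ 1  ≥
q = 1/3, r = 2/3 ↦ 1/3  <
q = 1/3, r = 1 ↦ 1/3  <
q = 2/3, r = 0 ↦ 1  ≥
q = 2/3, r = 1/3 ↦ 1  ≥
q = 2/3, r = 2/3 ↦ 1  ≥
q = 2/3, r = 1 ↦ 2/3  <
q = 1, r = 0 ↦ 1  ≥
q = 1, r = 1/3 ↦ 1  ≥
q = 1, r = 2/3 ↦ 1  ≥
q = 1, r = 1 ↦ 1  ≥
So 10 of the 16 assignments meet the threshold.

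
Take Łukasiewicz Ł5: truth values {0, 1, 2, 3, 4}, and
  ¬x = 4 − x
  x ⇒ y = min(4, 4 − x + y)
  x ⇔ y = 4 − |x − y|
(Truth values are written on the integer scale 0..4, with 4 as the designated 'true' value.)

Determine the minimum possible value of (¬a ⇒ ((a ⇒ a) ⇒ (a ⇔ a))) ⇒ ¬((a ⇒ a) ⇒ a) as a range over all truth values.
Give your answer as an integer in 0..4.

Take a = 4:
¬a = ¬4 = 0
a ⇒ a = 4 ⇒ 4 = 4
a ⇔ a = 4 ⇔ 4 = 4
(a ⇒ a) ⇒ (a ⇔ a) = 4 ⇒ 4 = 4
¬a ⇒ ((a ⇒ a) ⇒ (a ⇔ a)) = 0 ⇒ 4 = 4
a ⇒ a = 4 ⇒ 4 = 4
(a ⇒ a) ⇒ a = 4 ⇒ 4 = 4
¬((a ⇒ a) ⇒ a) = ¬4 = 0
(¬a ⇒ ((a ⇒ a) ⇒ (a ⇔ a))) ⇒ ¬((a ⇒ a) ⇒ a) = 4 ⇒ 0 = 0
No assignment yields a value below 0, so this is the minimum.

0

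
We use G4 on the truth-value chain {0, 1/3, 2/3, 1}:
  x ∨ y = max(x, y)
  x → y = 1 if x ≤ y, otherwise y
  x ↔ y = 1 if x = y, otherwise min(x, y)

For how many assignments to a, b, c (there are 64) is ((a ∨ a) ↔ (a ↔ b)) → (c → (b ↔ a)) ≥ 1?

value 1: 50 assignments (counts)
value 2/3: 1 assignment
value 1/3: 4 assignments
value 0: 9 assignments
So 50 of the 64 assignments meet the threshold.

50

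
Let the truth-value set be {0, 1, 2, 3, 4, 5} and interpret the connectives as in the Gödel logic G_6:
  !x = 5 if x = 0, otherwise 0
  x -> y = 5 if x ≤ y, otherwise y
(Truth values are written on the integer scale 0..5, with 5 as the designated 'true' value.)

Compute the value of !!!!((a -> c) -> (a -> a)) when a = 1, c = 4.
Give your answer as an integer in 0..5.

a -> c = 1 -> 4 = 5
a -> a = 1 -> 1 = 5
(a -> c) -> (a -> a) = 5 -> 5 = 5
!((a -> c) -> (a -> a)) = !5 = 0
!!((a -> c) -> (a -> a)) = !0 = 5
!!!((a -> c) -> (a -> a)) = !5 = 0
!!!!((a -> c) -> (a -> a)) = !0 = 5

5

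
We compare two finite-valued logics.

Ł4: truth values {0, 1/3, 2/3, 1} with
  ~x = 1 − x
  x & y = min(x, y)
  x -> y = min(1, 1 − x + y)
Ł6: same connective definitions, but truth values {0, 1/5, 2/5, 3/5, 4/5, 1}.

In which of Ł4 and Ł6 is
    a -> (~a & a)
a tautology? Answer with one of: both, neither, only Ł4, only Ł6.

In Ł4: at a = 2/3 the value is 2/3 — not a tautology.
In Ł6: at a = 3/5 the value is 4/5 — not a tautology.

neither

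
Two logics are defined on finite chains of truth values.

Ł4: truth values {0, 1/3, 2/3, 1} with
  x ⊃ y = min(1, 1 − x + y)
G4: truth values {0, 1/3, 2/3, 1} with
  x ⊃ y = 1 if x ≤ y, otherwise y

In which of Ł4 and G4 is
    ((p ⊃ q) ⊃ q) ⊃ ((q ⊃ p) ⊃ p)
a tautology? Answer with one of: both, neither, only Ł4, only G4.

only Ł4

In Ł4: every assignment gives 1 — tautology.
In G4: at p = 1/3, q = 0 the value is 1/3 — not a tautology.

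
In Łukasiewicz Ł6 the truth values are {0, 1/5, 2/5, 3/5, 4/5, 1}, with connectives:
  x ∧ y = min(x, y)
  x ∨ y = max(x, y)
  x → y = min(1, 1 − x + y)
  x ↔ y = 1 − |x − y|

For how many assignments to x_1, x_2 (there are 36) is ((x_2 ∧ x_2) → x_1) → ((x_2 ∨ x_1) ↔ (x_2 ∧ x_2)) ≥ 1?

value 1: 21 assignments (counts)
value 4/5: 5 assignments
value 3/5: 4 assignments
value 2/5: 3 assignments
value 1/5: 2 assignments
value 0: 1 assignment
So 21 of the 36 assignments meet the threshold.

21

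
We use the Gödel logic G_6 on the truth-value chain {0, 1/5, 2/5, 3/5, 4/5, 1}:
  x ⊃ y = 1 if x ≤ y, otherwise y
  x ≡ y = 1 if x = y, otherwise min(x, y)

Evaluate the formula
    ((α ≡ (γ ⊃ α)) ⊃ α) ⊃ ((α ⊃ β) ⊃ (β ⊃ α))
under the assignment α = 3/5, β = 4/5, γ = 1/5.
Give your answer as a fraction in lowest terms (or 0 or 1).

3/5

γ ⊃ α = 1/5 ⊃ 3/5 = 1
α ≡ (γ ⊃ α) = 3/5 ≡ 1 = 3/5
(α ≡ (γ ⊃ α)) ⊃ α = 3/5 ⊃ 3/5 = 1
α ⊃ β = 3/5 ⊃ 4/5 = 1
β ⊃ α = 4/5 ⊃ 3/5 = 3/5
(α ⊃ β) ⊃ (β ⊃ α) = 1 ⊃ 3/5 = 3/5
((α ≡ (γ ⊃ α)) ⊃ α) ⊃ ((α ⊃ β) ⊃ (β ⊃ α)) = 1 ⊃ 3/5 = 3/5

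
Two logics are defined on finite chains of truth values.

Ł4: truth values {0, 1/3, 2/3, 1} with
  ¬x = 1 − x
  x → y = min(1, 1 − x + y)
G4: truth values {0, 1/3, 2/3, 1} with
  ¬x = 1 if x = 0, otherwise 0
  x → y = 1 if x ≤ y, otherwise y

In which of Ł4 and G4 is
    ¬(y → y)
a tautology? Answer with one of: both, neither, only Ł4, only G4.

neither

In Ł4: at y = 0 the value is 0 — not a tautology.
In G4: at y = 0 the value is 0 — not a tautology.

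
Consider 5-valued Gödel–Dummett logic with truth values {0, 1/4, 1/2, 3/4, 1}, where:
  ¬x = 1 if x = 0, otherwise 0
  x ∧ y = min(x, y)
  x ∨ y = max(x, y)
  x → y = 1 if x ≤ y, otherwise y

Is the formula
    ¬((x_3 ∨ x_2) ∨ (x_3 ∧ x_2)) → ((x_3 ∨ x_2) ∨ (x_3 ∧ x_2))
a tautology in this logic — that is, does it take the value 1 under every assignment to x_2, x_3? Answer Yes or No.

Counterexample: take x_2 = 0, x_3 = 0.
x_3 ∨ x_2 = 0 ∨ 0 = 0
x_3 ∧ x_2 = 0 ∧ 0 = 0
(x_3 ∨ x_2) ∨ (x_3 ∧ x_2) = 0 ∨ 0 = 0
¬((x_3 ∨ x_2) ∨ (x_3 ∧ x_2)) = ¬0 = 1
x_3 ∨ x_2 = 0 ∨ 0 = 0
x_3 ∧ x_2 = 0 ∧ 0 = 0
(x_3 ∨ x_2) ∨ (x_3 ∧ x_2) = 0 ∨ 0 = 0
¬((x_3 ∨ x_2) ∨ (x_3 ∧ x_2)) → ((x_3 ∨ x_2) ∨ (x_3 ∧ x_2)) = 1 → 0 = 0
This gives 0 ≠ 1.

No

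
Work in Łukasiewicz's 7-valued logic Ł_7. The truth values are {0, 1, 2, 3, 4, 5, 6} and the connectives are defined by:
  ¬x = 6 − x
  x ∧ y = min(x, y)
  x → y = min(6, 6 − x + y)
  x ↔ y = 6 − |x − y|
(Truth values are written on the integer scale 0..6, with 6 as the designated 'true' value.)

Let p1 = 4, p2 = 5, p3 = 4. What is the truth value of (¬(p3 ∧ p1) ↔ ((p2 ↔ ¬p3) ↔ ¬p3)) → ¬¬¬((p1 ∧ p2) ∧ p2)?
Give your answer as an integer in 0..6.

5

p3 ∧ p1 = 4 ∧ 4 = 4
¬(p3 ∧ p1) = ¬4 = 2
¬p3 = ¬4 = 2
p2 ↔ ¬p3 = 5 ↔ 2 = 3
¬p3 = ¬4 = 2
(p2 ↔ ¬p3) ↔ ¬p3 = 3 ↔ 2 = 5
¬(p3 ∧ p1) ↔ ((p2 ↔ ¬p3) ↔ ¬p3) = 2 ↔ 5 = 3
p1 ∧ p2 = 4 ∧ 5 = 4
(p1 ∧ p2) ∧ p2 = 4 ∧ 5 = 4
¬((p1 ∧ p2) ∧ p2) = ¬4 = 2
¬¬((p1 ∧ p2) ∧ p2) = ¬2 = 4
¬¬¬((p1 ∧ p2) ∧ p2) = ¬4 = 2
(¬(p3 ∧ p1) ↔ ((p2 ↔ ¬p3) ↔ ¬p3)) → ¬¬¬((p1 ∧ p2) ∧ p2) = 3 → 2 = 5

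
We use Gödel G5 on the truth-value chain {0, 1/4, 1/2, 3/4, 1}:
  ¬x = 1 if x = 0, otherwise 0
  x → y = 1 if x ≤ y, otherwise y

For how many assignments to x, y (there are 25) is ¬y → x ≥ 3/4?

22

value 1: 21 assignments (counts)
value 3/4: 1 assignment (counts)
value 1/2: 1 assignment
value 1/4: 1 assignment
value 0: 1 assignment
So 22 of the 25 assignments meet the threshold.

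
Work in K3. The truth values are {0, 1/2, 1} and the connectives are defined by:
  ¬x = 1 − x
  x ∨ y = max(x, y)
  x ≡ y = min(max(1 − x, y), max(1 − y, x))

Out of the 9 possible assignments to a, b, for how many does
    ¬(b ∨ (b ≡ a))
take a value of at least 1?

1

a = 0, b = 0 ↦ 0  <
a = 0, b = 1/2 ↦ 1/2  <
a = 0, b = 1 ↦ 0  <
a = 1/2, b = 0 ↦ 1/2  <
a = 1/2, b = 1/2 ↦ 1/2  <
a = 1/2, b = 1 ↦ 0  <
a = 1, b = 0 ↦ 1  ≥
a = 1, b = 1/2 ↦ 1/2  <
a = 1, b = 1 ↦ 0  <
So 1 of the 9 assignments meets the threshold.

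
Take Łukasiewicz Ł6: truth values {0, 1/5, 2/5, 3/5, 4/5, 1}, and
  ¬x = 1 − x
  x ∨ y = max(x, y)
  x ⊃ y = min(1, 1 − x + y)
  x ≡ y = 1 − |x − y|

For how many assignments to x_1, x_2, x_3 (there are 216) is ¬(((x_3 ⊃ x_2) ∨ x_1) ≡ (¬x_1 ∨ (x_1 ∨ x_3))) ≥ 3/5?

13

value 1: 1 assignment (counts)
value 4/5: 4 assignments (counts)
value 3/5: 8 assignments (counts)
value 2/5: 50 assignments
value 1/5: 71 assignments
value 0: 82 assignments
So 13 of the 216 assignments meet the threshold.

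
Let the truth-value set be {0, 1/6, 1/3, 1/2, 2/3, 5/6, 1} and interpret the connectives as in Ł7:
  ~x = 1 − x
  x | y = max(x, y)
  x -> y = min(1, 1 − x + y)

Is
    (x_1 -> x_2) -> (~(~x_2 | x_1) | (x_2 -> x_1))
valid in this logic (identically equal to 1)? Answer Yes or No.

No

Counterexample: take x_1 = 0, x_2 = 1/6.
x_1 -> x_2 = 0 -> 1/6 = 1
~x_2 = ~1/6 = 5/6
~x_2 | x_1 = 5/6 | 0 = 5/6
~(~x_2 | x_1) = ~5/6 = 1/6
x_2 -> x_1 = 1/6 -> 0 = 5/6
~(~x_2 | x_1) | (x_2 -> x_1) = 1/6 | 5/6 = 5/6
(x_1 -> x_2) -> (~(~x_2 | x_1) | (x_2 -> x_1)) = 1 -> 5/6 = 5/6
This gives 5/6 ≠ 1.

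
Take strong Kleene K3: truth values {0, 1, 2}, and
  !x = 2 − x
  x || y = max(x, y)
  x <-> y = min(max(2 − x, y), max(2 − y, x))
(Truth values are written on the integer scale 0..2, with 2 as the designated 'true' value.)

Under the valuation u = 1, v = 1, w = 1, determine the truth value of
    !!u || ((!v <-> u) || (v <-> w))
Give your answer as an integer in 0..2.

1

!u = !1 = 1
!!u = !1 = 1
!v = !1 = 1
!v <-> u = 1 <-> 1 = 1
v <-> w = 1 <-> 1 = 1
(!v <-> u) || (v <-> w) = 1 || 1 = 1
!!u || ((!v <-> u) || (v <-> w)) = 1 || 1 = 1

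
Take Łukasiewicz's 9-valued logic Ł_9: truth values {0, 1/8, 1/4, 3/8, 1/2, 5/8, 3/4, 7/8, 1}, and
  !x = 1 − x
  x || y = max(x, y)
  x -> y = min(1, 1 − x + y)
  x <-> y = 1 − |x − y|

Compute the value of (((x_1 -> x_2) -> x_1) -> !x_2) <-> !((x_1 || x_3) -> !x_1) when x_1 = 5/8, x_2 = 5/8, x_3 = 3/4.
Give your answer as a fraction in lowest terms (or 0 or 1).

x_1 -> x_2 = 5/8 -> 5/8 = 1
(x_1 -> x_2) -> x_1 = 1 -> 5/8 = 5/8
!x_2 = !5/8 = 3/8
((x_1 -> x_2) -> x_1) -> !x_2 = 5/8 -> 3/8 = 3/4
x_1 || x_3 = 5/8 || 3/4 = 3/4
!x_1 = !5/8 = 3/8
(x_1 || x_3) -> !x_1 = 3/4 -> 3/8 = 5/8
!((x_1 || x_3) -> !x_1) = !5/8 = 3/8
(((x_1 -> x_2) -> x_1) -> !x_2) <-> !((x_1 || x_3) -> !x_1) = 3/4 <-> 3/8 = 5/8

5/8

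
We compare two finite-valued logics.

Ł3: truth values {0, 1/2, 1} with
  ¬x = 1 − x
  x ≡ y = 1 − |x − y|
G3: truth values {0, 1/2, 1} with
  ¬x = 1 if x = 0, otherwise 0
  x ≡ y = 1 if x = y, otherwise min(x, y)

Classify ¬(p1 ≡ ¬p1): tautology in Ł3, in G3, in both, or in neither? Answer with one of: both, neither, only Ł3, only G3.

only G3

In Ł3: at p1 = 1/2 the value is 0 — not a tautology.
In G3: every assignment gives 1 — tautology.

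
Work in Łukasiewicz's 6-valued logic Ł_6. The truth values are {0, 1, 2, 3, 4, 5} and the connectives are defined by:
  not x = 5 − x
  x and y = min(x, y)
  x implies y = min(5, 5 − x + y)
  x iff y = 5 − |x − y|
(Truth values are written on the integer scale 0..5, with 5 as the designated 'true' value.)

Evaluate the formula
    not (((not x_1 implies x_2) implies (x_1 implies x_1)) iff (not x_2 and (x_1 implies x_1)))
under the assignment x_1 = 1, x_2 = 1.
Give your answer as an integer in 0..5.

not x_1 = not 1 = 4
not x_1 implies x_2 = 4 implies 1 = 2
x_1 implies x_1 = 1 implies 1 = 5
(not x_1 implies x_2) implies (x_1 implies x_1) = 2 implies 5 = 5
not x_2 = not 1 = 4
x_1 implies x_1 = 1 implies 1 = 5
not x_2 and (x_1 implies x_1) = 4 and 5 = 4
((not x_1 implies x_2) implies (x_1 implies x_1)) iff (not x_2 and (x_1 implies x_1)) = 5 iff 4 = 4
not (((not x_1 implies x_2) implies (x_1 implies x_1)) iff (not x_2 and (x_1 implies x_1))) = not 4 = 1

1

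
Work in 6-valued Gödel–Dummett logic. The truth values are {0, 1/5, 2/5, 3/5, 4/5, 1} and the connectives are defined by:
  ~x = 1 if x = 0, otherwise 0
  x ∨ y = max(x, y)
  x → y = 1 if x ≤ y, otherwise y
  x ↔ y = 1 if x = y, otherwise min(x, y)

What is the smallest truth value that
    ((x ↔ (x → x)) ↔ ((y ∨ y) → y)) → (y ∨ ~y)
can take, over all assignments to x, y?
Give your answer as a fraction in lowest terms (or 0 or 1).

Take x = 2/5, y = 1/5:
x → x = 2/5 → 2/5 = 1
x ↔ (x → x) = 2/5 ↔ 1 = 2/5
y ∨ y = 1/5 ∨ 1/5 = 1/5
(y ∨ y) → y = 1/5 → 1/5 = 1
(x ↔ (x → x)) ↔ ((y ∨ y) → y) = 2/5 ↔ 1 = 2/5
~y = ~1/5 = 0
y ∨ ~y = 1/5 ∨ 0 = 1/5
((x ↔ (x → x)) ↔ ((y ∨ y) → y)) → (y ∨ ~y) = 2/5 → 1/5 = 1/5
No assignment yields a value below 1/5, so this is the minimum.

1/5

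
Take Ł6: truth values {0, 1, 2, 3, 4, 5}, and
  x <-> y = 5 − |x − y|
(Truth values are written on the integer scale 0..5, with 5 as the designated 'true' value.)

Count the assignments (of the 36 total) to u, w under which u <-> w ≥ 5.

value 5: 6 assignments (counts)
value 4: 10 assignments
value 3: 8 assignments
value 2: 6 assignments
value 1: 4 assignments
value 0: 2 assignments
So 6 of the 36 assignments meet the threshold.

6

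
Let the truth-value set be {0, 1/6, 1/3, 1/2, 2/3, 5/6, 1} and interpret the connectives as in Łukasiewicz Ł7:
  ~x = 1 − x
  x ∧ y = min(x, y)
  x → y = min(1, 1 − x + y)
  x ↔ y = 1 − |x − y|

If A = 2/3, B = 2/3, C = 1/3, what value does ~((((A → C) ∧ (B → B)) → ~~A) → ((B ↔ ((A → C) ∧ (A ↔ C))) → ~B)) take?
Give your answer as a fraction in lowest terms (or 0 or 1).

2/3

A → C = 2/3 → 1/3 = 2/3
B → B = 2/3 → 2/3 = 1
(A → C) ∧ (B → B) = 2/3 ∧ 1 = 2/3
~A = ~2/3 = 1/3
~~A = ~1/3 = 2/3
((A → C) ∧ (B → B)) → ~~A = 2/3 → 2/3 = 1
A → C = 2/3 → 1/3 = 2/3
A ↔ C = 2/3 ↔ 1/3 = 2/3
(A → C) ∧ (A ↔ C) = 2/3 ∧ 2/3 = 2/3
B ↔ ((A → C) ∧ (A ↔ C)) = 2/3 ↔ 2/3 = 1
~B = ~2/3 = 1/3
(B ↔ ((A → C) ∧ (A ↔ C))) → ~B = 1 → 1/3 = 1/3
(((A → C) ∧ (B → B)) → ~~A) → ((B ↔ ((A → C) ∧ (A ↔ C))) → ~B) = 1 → 1/3 = 1/3
~((((A → C) ∧ (B → B)) → ~~A) → ((B ↔ ((A → C) ∧ (A ↔ C))) → ~B)) = ~1/3 = 2/3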